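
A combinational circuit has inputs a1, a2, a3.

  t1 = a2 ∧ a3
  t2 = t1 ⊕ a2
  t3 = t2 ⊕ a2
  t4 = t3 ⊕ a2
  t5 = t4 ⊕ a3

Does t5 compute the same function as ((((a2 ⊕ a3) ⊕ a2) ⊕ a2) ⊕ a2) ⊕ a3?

No

t1 = a2 ∧ a3
t2 = t1 ⊕ a2 = (a2 ∧ a3) ⊕ a2
t3 = t2 ⊕ a2 = ((a2 ∧ a3) ⊕ a2) ⊕ a2
t4 = t3 ⊕ a2 = (((a2 ∧ a3) ⊕ a2) ⊕ a2) ⊕ a2
t5 = t4 ⊕ a3 = ((((a2 ∧ a3) ⊕ a2) ⊕ a2) ⊕ a2) ⊕ a3
At a1=0, a2=0, a3=1: circuit gives 1, formula gives 0.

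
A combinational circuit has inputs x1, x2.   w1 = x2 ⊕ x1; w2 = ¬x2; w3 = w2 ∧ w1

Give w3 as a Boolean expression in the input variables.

w1 = x2 ⊕ x1
w2 = ¬x2
w3 = w2 ∧ w1 = ¬x2 ∧ (x2 ⊕ x1)

¬x2 ∧ (x2 ⊕ x1)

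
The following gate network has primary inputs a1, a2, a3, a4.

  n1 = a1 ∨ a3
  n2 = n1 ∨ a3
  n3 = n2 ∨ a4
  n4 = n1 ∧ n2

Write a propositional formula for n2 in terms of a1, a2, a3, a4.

(a1 ∨ a3) ∨ a3

n1 = a1 ∨ a3
n2 = n1 ∨ a3 = (a1 ∨ a3) ∨ a3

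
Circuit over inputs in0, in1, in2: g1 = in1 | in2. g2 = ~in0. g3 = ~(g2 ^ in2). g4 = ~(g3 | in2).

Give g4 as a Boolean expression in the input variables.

g2 = ~in0
g3 = ~(g2 ^ in2) = ~(~in0 ^ in2)
g4 = ~(g3 | in2) = ~((~(~in0 ^ in2)) | in2)

~((~(~in0 ^ in2)) | in2)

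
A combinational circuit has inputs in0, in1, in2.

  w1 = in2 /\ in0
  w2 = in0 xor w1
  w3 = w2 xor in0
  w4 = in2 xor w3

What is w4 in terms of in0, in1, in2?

w1 = in2 /\ in0
w2 = in0 xor w1 = in0 xor (in2 /\ in0)
w3 = w2 xor in0 = (in0 xor (in2 /\ in0)) xor in0
w4 = in2 xor w3 = in2 xor ((in0 xor (in2 /\ in0)) xor in0)

in2 xor ((in0 xor (in2 /\ in0)) xor in0)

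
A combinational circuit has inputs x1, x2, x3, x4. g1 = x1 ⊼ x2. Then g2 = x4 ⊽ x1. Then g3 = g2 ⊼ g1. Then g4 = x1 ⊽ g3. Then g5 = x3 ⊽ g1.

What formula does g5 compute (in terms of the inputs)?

g1 = x1 ⊼ x2
g5 = x3 ⊽ g1 = x3 ⊽ (x1 ⊼ x2)

x3 ⊽ (x1 ⊼ x2)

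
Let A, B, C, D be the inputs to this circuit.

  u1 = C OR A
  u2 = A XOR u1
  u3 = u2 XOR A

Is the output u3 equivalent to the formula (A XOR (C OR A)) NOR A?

No

u1 = C OR A
u2 = A XOR u1 = A XOR (C OR A)
u3 = u2 XOR A = (A XOR (C OR A)) XOR A
At A=0, B=0, C=0, D=0: circuit gives 0, formula gives 1.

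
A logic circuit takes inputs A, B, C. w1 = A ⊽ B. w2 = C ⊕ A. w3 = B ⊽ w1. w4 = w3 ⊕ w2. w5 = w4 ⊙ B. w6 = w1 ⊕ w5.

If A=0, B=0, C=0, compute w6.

0

w1 = 0 ⊽ 0 = 1
w2 = 0 ⊕ 0 = 0
w3 = 0 ⊽ 1 = 0
w4 = 0 ⊕ 0 = 0
w5 = 0 ⊙ 0 = 1
w6 = 1 ⊕ 1 = 0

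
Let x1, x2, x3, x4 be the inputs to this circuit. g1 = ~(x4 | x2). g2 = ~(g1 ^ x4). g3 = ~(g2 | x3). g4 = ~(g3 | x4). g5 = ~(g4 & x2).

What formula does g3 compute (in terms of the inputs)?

g1 = ~(x4 | x2)
g2 = ~(g1 ^ x4) = ~((~(x4 | x2)) ^ x4)
g3 = ~(g2 | x3) = ~((~((~(x4 | x2)) ^ x4)) | x3)

~((~((~(x4 | x2)) ^ x4)) | x3)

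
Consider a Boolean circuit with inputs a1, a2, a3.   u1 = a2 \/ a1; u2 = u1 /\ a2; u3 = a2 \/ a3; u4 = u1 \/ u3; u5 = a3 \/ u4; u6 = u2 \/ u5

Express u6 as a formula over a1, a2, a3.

u1 = a2 \/ a1
u2 = u1 /\ a2 = (a2 \/ a1) /\ a2
u3 = a2 \/ a3
u4 = u1 \/ u3 = (a2 \/ a1) \/ (a2 \/ a3)
u5 = a3 \/ u4 = a3 \/ ((a2 \/ a1) \/ (a2 \/ a3))
u6 = u2 \/ u5 = ((a2 \/ a1) /\ a2) \/ (a3 \/ ((a2 \/ a1) \/ (a2 \/ a3)))

((a2 \/ a1) /\ a2) \/ (a3 \/ ((a2 \/ a1) \/ (a2 \/ a3)))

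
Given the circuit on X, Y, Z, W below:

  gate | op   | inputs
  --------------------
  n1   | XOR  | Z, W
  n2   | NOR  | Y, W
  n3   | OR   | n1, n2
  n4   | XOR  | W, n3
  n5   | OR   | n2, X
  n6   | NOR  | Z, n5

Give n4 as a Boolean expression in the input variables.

W XOR ((Z XOR W) OR (Y NOR W))

n1 = Z XOR W
n2 = Y NOR W
n3 = n1 OR n2 = (Z XOR W) OR (Y NOR W)
n4 = W XOR n3 = W XOR ((Z XOR W) OR (Y NOR W))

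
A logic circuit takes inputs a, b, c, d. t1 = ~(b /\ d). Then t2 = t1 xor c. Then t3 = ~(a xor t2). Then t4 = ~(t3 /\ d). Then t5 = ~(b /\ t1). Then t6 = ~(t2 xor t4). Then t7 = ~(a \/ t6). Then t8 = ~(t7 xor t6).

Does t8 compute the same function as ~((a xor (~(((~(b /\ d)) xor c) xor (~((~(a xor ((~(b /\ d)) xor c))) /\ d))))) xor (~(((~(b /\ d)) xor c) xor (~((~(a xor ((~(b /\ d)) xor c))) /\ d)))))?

No

t1 = ~(b /\ d)
t2 = t1 xor c = (~(b /\ d)) xor c
t3 = ~(a xor t2) = ~(a xor ((~(b /\ d)) xor c))
t4 = ~(t3 /\ d) = ~((~(a xor ((~(b /\ d)) xor c))) /\ d)
t6 = ~(t2 xor t4) = ~(((~(b /\ d)) xor c) xor (~((~(a xor ((~(b /\ d)) xor c))) /\ d)))
t7 = ~(a \/ t6) = ~(a \/ (~(((~(b /\ d)) xor c) xor (~((~(a xor ((~(b /\ d)) xor c))) /\ d)))))
t8 = ~(t7 xor t6) = ~((~(a \/ (~(((~(b /\ d)) xor c) xor (~((~(a xor ((~(b /\ d)) xor c))) /\ d)))))) xor (~(((~(b /\ d)) xor c) xor (~((~(a xor ((~(b /\ d)) xor c))) /\ d)))))
At a=0, b=0, c=0, d=0: circuit gives 0, formula gives 1.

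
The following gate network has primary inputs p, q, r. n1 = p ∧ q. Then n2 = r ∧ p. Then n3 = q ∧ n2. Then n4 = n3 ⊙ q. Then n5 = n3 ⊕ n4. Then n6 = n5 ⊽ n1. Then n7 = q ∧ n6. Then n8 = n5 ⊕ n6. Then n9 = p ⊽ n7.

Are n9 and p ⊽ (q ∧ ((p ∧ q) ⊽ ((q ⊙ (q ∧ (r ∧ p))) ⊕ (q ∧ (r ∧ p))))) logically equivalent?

Yes

n1 = p ∧ q
n2 = r ∧ p
n3 = q ∧ n2 = q ∧ (r ∧ p)
n4 = n3 ⊙ q = (q ∧ (r ∧ p)) ⊙ q
n5 = n3 ⊕ n4 = (q ∧ (r ∧ p)) ⊕ ((q ∧ (r ∧ p)) ⊙ q)
n6 = n5 ⊽ n1 = ((q ∧ (r ∧ p)) ⊕ ((q ∧ (r ∧ p)) ⊙ q)) ⊽ (p ∧ q)
n7 = q ∧ n6 = q ∧ (((q ∧ (r ∧ p)) ⊕ ((q ∧ (r ∧ p)) ⊙ q)) ⊽ (p ∧ q))
n9 = p ⊽ n7 = p ⊽ (q ∧ (((q ∧ (r ∧ p)) ⊕ ((q ∧ (r ∧ p)) ⊙ q)) ⊽ (p ∧ q)))
At p=0, q=1, r=0: circuit gives 0, formula gives 0.
At p=0, q=0, r=0: circuit gives 1, formula gives 1.
Agrees on all 8 inputs.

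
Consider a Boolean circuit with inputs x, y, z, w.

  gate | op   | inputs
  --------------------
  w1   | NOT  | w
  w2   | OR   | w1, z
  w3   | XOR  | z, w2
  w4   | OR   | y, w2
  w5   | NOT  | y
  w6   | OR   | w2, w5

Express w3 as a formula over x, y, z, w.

z XOR (NOT w OR z)

w1 = NOT w
w2 = w1 OR z = NOT w OR z
w3 = z XOR w2 = z XOR (NOT w OR z)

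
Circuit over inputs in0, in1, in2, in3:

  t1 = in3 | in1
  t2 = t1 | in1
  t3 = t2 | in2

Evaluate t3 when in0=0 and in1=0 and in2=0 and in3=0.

t1 = 0 | 0 = 0
t2 = 0 | 0 = 0
t3 = 0 | 0 = 0

0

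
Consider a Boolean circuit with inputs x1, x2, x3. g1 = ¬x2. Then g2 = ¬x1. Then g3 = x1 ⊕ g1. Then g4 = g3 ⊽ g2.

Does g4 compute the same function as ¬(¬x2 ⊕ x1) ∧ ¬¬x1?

g1 = ¬x2
g2 = ¬x1
g3 = x1 ⊕ g1 = x1 ⊕ ¬x2
g4 = g3 ⊽ g2 = (x1 ⊕ ¬x2) ⊽ ¬x1
At x1=0, x2=0, x3=0: circuit gives 0, formula gives 0.
At x1=1, x2=0, x3=0: circuit gives 1, formula gives 1.
Agrees on all 8 inputs.

Yes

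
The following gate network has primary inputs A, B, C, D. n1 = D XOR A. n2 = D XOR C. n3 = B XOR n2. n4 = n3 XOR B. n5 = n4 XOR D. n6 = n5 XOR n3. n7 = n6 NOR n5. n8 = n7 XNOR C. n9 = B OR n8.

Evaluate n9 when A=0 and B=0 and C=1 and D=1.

0

n2 = 1 XOR 1 = 0
n3 = 0 XOR 0 = 0
n4 = 0 XOR 0 = 0
n5 = 0 XOR 1 = 1
n6 = 1 XOR 0 = 1
n7 = 1 NOR 1 = 0
n8 = 0 XNOR 1 = 0
n9 = 0 OR 0 = 0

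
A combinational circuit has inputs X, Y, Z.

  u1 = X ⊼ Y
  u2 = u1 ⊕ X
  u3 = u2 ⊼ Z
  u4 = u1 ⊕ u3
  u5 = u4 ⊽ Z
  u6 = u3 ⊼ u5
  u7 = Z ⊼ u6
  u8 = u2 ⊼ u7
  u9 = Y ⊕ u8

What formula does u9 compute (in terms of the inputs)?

u1 = X ⊼ Y
u2 = u1 ⊕ X = (X ⊼ Y) ⊕ X
u3 = u2 ⊼ Z = ((X ⊼ Y) ⊕ X) ⊼ Z
u4 = u1 ⊕ u3 = (X ⊼ Y) ⊕ (((X ⊼ Y) ⊕ X) ⊼ Z)
u5 = u4 ⊽ Z = ((X ⊼ Y) ⊕ (((X ⊼ Y) ⊕ X) ⊼ Z)) ⊽ Z
u6 = u3 ⊼ u5 = (((X ⊼ Y) ⊕ X) ⊼ Z) ⊼ (((X ⊼ Y) ⊕ (((X ⊼ Y) ⊕ X) ⊼ Z)) ⊽ Z)
u7 = Z ⊼ u6 = Z ⊼ ((((X ⊼ Y) ⊕ X) ⊼ Z) ⊼ (((X ⊼ Y) ⊕ (((X ⊼ Y) ⊕ X) ⊼ Z)) ⊽ Z))
u8 = u2 ⊼ u7 = ((X ⊼ Y) ⊕ X) ⊼ (Z ⊼ ((((X ⊼ Y) ⊕ X) ⊼ Z) ⊼ (((X ⊼ Y) ⊕ (((X ⊼ Y) ⊕ X) ⊼ Z)) ⊽ Z)))
u9 = Y ⊕ u8 = Y ⊕ (((X ⊼ Y) ⊕ X) ⊼ (Z ⊼ ((((X ⊼ Y) ⊕ X) ⊼ Z) ⊼ (((X ⊼ Y) ⊕ (((X ⊼ Y) ⊕ X) ⊼ Z)) ⊽ Z))))

Y ⊕ (((X ⊼ Y) ⊕ X) ⊼ (Z ⊼ ((((X ⊼ Y) ⊕ X) ⊼ Z) ⊼ (((X ⊼ Y) ⊕ (((X ⊼ Y) ⊕ X) ⊼ Z)) ⊽ Z))))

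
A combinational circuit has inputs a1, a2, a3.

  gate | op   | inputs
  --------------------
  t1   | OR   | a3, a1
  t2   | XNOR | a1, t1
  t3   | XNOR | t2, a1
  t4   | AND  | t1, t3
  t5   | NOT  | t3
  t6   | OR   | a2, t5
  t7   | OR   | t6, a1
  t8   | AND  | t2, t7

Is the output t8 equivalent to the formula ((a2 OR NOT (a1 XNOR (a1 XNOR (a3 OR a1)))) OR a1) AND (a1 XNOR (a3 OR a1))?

t1 = a3 OR a1
t2 = a1 XNOR t1 = a1 XNOR (a3 OR a1)
t3 = t2 XNOR a1 = (a1 XNOR (a3 OR a1)) XNOR a1
t5 = NOT t3 = NOT ((a1 XNOR (a3 OR a1)) XNOR a1)
t6 = a2 OR t5 = a2 OR NOT ((a1 XNOR (a3 OR a1)) XNOR a1)
t7 = t6 OR a1 = (a2 OR NOT ((a1 XNOR (a3 OR a1)) XNOR a1)) OR a1
t8 = t2 AND t7 = (a1 XNOR (a3 OR a1)) AND ((a2 OR NOT ((a1 XNOR (a3 OR a1)) XNOR a1)) OR a1)
At a1=0, a2=0, a3=1: circuit gives 0, formula gives 0.
At a1=0, a2=0, a3=0: circuit gives 1, formula gives 1.
Agrees on all 8 inputs.

Yes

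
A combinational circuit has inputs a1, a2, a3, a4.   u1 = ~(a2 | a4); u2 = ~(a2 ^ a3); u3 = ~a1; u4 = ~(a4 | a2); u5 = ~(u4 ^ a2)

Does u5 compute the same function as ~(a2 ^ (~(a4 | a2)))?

u4 = ~(a4 | a2)
u5 = ~(u4 ^ a2) = ~((~(a4 | a2)) ^ a2)
At a1=0, a2=0, a3=0, a4=0: circuit gives 0, formula gives 0.
At a1=0, a2=0, a3=0, a4=1: circuit gives 1, formula gives 1.
Agrees on all 16 inputs.

Yes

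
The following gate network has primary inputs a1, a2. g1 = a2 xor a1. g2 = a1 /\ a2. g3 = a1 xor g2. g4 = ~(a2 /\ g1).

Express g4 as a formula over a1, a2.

~(a2 /\ (a2 xor a1))

g1 = a2 xor a1
g4 = ~(a2 /\ g1) = ~(a2 /\ (a2 xor a1))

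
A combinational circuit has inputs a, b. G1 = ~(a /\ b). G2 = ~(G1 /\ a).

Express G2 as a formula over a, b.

~((~(a /\ b)) /\ a)

G1 = ~(a /\ b)
G2 = ~(G1 /\ a) = ~((~(a /\ b)) /\ a)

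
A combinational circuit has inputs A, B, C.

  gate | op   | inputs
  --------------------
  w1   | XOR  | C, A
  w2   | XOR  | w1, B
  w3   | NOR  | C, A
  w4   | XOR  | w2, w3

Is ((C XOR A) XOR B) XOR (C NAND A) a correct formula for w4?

No

w1 = C XOR A
w2 = w1 XOR B = (C XOR A) XOR B
w3 = C NOR A
w4 = w2 XOR w3 = ((C XOR A) XOR B) XOR (C NOR A)
At A=0, B=0, C=1: circuit gives 1, formula gives 0.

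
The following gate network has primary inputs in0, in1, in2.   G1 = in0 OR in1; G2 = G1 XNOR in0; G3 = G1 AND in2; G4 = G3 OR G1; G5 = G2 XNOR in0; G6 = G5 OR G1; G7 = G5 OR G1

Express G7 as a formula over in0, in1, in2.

(((in0 OR in1) XNOR in0) XNOR in0) OR (in0 OR in1)

G1 = in0 OR in1
G2 = G1 XNOR in0 = (in0 OR in1) XNOR in0
G5 = G2 XNOR in0 = ((in0 OR in1) XNOR in0) XNOR in0
G7 = G5 OR G1 = (((in0 OR in1) XNOR in0) XNOR in0) OR (in0 OR in1)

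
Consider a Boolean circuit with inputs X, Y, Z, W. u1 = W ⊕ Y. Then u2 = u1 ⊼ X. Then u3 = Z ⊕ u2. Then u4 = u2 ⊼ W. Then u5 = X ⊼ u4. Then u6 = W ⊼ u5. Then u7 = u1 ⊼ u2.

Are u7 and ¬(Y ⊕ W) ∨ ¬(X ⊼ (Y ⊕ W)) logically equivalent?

u1 = W ⊕ Y
u2 = u1 ⊼ X = (W ⊕ Y) ⊼ X
u7 = u1 ⊼ u2 = (W ⊕ Y) ⊼ ((W ⊕ Y) ⊼ X)
At X=0, Y=0, Z=0, W=1: circuit gives 0, formula gives 0.
At X=0, Y=0, Z=0, W=0: circuit gives 1, formula gives 1.
Agrees on all 16 inputs.

Yes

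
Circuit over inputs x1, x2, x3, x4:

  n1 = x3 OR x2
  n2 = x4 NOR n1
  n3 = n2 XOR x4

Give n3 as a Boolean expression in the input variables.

n1 = x3 OR x2
n2 = x4 NOR n1 = x4 NOR (x3 OR x2)
n3 = n2 XOR x4 = (x4 NOR (x3 OR x2)) XOR x4

(x4 NOR (x3 OR x2)) XOR x4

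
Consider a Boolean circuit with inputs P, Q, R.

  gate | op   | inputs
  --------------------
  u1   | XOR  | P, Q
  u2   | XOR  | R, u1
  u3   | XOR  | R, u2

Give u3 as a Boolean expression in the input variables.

u1 = P XOR Q
u2 = R XOR u1 = R XOR (P XOR Q)
u3 = R XOR u2 = R XOR (R XOR (P XOR Q))

R XOR (R XOR (P XOR Q))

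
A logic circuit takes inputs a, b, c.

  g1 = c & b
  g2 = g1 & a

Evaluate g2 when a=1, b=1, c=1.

g1 = 1 & 1 = 1
g2 = 1 & 1 = 1

1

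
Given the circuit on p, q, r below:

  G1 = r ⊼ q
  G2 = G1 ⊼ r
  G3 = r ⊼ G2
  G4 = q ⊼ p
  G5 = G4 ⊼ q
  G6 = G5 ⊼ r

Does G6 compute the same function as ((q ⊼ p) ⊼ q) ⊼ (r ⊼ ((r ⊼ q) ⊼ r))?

No

G4 = q ⊼ p
G5 = G4 ⊼ q = (q ⊼ p) ⊼ q
G6 = G5 ⊼ r = ((q ⊼ p) ⊼ q) ⊼ r
At p=0, q=0, r=0: circuit gives 1, formula gives 0.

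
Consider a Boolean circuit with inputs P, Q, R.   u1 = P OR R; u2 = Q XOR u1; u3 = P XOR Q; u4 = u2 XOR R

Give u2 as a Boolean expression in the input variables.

Q XOR (P OR R)

u1 = P OR R
u2 = Q XOR u1 = Q XOR (P OR R)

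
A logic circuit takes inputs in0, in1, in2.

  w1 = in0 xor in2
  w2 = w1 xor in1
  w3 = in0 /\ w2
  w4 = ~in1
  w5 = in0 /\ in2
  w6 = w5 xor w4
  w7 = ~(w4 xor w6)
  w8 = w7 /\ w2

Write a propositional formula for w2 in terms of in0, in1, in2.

(in0 xor in2) xor in1

w1 = in0 xor in2
w2 = w1 xor in1 = (in0 xor in2) xor in1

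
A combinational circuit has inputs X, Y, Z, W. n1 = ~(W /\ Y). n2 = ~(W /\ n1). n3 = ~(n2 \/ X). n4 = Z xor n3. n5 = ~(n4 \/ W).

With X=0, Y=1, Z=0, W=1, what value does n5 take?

n1 = ~(1 /\ 1) = 0
n2 = ~(1 /\ 0) = 1
n3 = ~(1 \/ 0) = 0
n4 = 0 xor 0 = 0
n5 = ~(0 \/ 1) = 0

0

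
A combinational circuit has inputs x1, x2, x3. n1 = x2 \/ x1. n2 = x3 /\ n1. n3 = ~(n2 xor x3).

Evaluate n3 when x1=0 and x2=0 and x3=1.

0

n1 = 0 \/ 0 = 0
n2 = 1 /\ 0 = 0
n3 = ~(0 xor 1) = 0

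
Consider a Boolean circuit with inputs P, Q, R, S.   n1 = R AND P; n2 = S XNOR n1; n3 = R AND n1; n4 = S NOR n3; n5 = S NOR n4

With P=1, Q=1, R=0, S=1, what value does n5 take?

0

n1 = 0 AND 1 = 0
n3 = 0 AND 0 = 0
n4 = 1 NOR 0 = 0
n5 = 1 NOR 0 = 0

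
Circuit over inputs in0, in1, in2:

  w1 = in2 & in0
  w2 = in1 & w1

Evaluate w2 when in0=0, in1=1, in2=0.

w1 = 0 & 0 = 0
w2 = 1 & 0 = 0

0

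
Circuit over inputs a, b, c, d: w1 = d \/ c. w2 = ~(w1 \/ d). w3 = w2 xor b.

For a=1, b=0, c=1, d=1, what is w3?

w1 = 1 \/ 1 = 1
w2 = ~(1 \/ 1) = 0
w3 = 0 xor 0 = 0

0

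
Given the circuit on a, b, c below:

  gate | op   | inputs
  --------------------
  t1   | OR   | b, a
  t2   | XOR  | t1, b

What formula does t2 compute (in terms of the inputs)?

(b OR a) XOR b

t1 = b OR a
t2 = t1 XOR b = (b OR a) XOR b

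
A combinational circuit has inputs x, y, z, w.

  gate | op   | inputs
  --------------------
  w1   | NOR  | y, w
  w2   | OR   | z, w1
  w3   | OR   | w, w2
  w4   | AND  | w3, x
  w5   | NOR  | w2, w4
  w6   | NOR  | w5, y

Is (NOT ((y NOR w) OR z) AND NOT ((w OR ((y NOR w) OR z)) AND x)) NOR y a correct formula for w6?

w1 = y NOR w
w2 = z OR w1 = z OR (y NOR w)
w3 = w OR w2 = w OR (z OR (y NOR w))
w4 = w3 AND x = (w OR (z OR (y NOR w))) AND x
w5 = w2 NOR w4 = (z OR (y NOR w)) NOR ((w OR (z OR (y NOR w))) AND x)
w6 = w5 NOR y = ((z OR (y NOR w)) NOR ((w OR (z OR (y NOR w))) AND x)) NOR y
At x=0, y=0, z=0, w=1: circuit gives 0, formula gives 0.
At x=0, y=0, z=0, w=0: circuit gives 1, formula gives 1.
Agrees on all 16 inputs.

Yes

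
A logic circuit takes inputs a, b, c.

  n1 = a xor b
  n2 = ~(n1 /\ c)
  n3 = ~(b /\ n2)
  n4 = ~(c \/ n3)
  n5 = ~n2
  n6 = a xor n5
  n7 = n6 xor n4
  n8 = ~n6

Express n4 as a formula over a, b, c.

~(c \/ (~(b /\ (~((a xor b) /\ c)))))

n1 = a xor b
n2 = ~(n1 /\ c) = ~((a xor b) /\ c)
n3 = ~(b /\ n2) = ~(b /\ (~((a xor b) /\ c)))
n4 = ~(c \/ n3) = ~(c \/ (~(b /\ (~((a xor b) /\ c)))))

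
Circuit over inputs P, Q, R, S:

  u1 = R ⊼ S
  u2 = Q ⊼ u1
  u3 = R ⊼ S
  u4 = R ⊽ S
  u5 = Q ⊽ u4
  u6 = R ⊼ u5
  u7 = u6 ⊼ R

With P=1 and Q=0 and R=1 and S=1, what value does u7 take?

1

u4 = 1 ⊽ 1 = 0
u5 = 0 ⊽ 0 = 1
u6 = 1 ⊼ 1 = 0
u7 = 0 ⊼ 1 = 1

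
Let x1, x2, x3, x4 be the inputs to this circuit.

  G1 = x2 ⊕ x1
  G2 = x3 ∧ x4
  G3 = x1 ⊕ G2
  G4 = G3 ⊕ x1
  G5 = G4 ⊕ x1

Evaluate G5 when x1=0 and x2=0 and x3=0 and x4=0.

G2 = 0 ∧ 0 = 0
G3 = 0 ⊕ 0 = 0
G4 = 0 ⊕ 0 = 0
G5 = 0 ⊕ 0 = 0

0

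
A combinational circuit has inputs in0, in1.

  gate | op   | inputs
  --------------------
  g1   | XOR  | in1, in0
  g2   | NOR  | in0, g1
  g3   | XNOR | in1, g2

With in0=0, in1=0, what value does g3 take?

0

g1 = 0 XOR 0 = 0
g2 = 0 NOR 0 = 1
g3 = 0 XNOR 1 = 0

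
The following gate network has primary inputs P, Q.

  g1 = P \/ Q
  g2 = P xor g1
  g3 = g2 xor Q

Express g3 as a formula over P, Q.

g1 = P \/ Q
g2 = P xor g1 = P xor (P \/ Q)
g3 = g2 xor Q = (P xor (P \/ Q)) xor Q

(P xor (P \/ Q)) xor Q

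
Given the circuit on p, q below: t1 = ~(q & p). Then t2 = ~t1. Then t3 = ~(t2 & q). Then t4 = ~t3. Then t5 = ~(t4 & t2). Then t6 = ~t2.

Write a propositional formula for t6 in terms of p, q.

~~(~(q & p))

t1 = ~(q & p)
t2 = ~t1 = ~(~(q & p))
t6 = ~t2 = ~~(~(q & p))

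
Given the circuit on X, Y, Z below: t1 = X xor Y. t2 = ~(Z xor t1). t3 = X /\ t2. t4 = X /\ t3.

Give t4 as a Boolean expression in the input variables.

t1 = X xor Y
t2 = ~(Z xor t1) = ~(Z xor (X xor Y))
t3 = X /\ t2 = X /\ (~(Z xor (X xor Y)))
t4 = X /\ t3 = X /\ (X /\ (~(Z xor (X xor Y))))

X /\ (X /\ (~(Z xor (X xor Y))))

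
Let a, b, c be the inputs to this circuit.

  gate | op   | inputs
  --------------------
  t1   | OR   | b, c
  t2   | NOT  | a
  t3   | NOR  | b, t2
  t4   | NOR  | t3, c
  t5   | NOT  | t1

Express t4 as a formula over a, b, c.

(b NOR NOT a) NOR c

t2 = NOT a
t3 = b NOR t2 = b NOR NOT a
t4 = t3 NOR c = (b NOR NOT a) NOR c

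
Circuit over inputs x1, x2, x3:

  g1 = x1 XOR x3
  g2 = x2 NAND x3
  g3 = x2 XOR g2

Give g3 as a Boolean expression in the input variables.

g2 = x2 NAND x3
g3 = x2 XOR g2 = x2 XOR (x2 NAND x3)

x2 XOR (x2 NAND x3)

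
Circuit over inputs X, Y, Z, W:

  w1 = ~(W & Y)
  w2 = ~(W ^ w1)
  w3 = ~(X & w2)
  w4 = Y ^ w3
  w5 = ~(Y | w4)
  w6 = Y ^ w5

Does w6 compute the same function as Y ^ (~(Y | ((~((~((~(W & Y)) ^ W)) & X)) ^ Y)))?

w1 = ~(W & Y)
w2 = ~(W ^ w1) = ~(W ^ (~(W & Y)))
w3 = ~(X & w2) = ~(X & (~(W ^ (~(W & Y)))))
w4 = Y ^ w3 = Y ^ (~(X & (~(W ^ (~(W & Y))))))
w5 = ~(Y | w4) = ~(Y | (Y ^ (~(X & (~(W ^ (~(W & Y))))))))
w6 = Y ^ w5 = Y ^ (~(Y | (Y ^ (~(X & (~(W ^ (~(W & Y)))))))))
At X=0, Y=0, Z=0, W=0: circuit gives 0, formula gives 0.
At X=0, Y=1, Z=0, W=0: circuit gives 1, formula gives 1.
Agrees on all 16 inputs.

Yes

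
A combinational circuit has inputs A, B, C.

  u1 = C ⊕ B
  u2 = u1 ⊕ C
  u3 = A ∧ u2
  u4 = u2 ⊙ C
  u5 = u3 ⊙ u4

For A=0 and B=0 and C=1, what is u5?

u1 = 1 ⊕ 0 = 1
u2 = 1 ⊕ 1 = 0
u3 = 0 ∧ 0 = 0
u4 = 0 ⊙ 1 = 0
u5 = 0 ⊙ 0 = 1

1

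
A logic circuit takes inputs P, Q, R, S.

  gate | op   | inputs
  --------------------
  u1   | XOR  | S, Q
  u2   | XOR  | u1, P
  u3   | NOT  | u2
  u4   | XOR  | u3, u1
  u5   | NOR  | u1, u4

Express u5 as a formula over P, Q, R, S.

u1 = S XOR Q
u2 = u1 XOR P = (S XOR Q) XOR P
u3 = NOT u2 = NOT ((S XOR Q) XOR P)
u4 = u3 XOR u1 = NOT ((S XOR Q) XOR P) XOR (S XOR Q)
u5 = u1 NOR u4 = (S XOR Q) NOR (NOT ((S XOR Q) XOR P) XOR (S XOR Q))

(S XOR Q) NOR (NOT ((S XOR Q) XOR P) XOR (S XOR Q))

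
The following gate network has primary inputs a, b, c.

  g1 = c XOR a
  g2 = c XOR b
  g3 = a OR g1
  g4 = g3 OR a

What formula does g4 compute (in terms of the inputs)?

g1 = c XOR a
g3 = a OR g1 = a OR (c XOR a)
g4 = g3 OR a = (a OR (c XOR a)) OR a

(a OR (c XOR a)) OR a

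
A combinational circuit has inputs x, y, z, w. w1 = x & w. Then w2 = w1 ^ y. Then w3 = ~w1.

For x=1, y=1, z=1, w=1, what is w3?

0

w1 = 1 & 1 = 1
w3 = ~1 = 0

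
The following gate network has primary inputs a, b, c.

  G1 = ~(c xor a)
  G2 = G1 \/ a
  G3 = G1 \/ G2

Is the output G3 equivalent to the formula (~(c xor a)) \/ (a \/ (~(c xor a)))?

Yes

G1 = ~(c xor a)
G2 = G1 \/ a = (~(c xor a)) \/ a
G3 = G1 \/ G2 = (~(c xor a)) \/ ((~(c xor a)) \/ a)
At a=0, b=0, c=1: circuit gives 0, formula gives 0.
At a=0, b=0, c=0: circuit gives 1, formula gives 1.
Agrees on all 8 inputs.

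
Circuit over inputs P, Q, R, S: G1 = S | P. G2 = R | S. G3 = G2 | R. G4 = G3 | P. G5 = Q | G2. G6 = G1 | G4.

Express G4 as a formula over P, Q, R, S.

G2 = R | S
G3 = G2 | R = (R | S) | R
G4 = G3 | P = ((R | S) | R) | P

((R | S) | R) | P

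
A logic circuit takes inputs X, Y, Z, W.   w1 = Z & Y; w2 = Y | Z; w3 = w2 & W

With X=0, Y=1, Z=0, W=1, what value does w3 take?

1

w2 = 1 | 0 = 1
w3 = 1 & 1 = 1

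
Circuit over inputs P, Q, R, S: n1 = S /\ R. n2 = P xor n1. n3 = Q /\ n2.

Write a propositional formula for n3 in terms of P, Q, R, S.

Q /\ (P xor (S /\ R))

n1 = S /\ R
n2 = P xor n1 = P xor (S /\ R)
n3 = Q /\ n2 = Q /\ (P xor (S /\ R))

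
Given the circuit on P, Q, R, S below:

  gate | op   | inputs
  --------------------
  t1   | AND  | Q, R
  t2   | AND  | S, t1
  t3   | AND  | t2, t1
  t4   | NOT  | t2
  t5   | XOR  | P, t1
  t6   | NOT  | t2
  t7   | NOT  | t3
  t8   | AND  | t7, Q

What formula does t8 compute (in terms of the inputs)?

NOT ((S AND (Q AND R)) AND (Q AND R)) AND Q

t1 = Q AND R
t2 = S AND t1 = S AND (Q AND R)
t3 = t2 AND t1 = (S AND (Q AND R)) AND (Q AND R)
t7 = NOT t3 = NOT ((S AND (Q AND R)) AND (Q AND R))
t8 = t7 AND Q = NOT ((S AND (Q AND R)) AND (Q AND R)) AND Q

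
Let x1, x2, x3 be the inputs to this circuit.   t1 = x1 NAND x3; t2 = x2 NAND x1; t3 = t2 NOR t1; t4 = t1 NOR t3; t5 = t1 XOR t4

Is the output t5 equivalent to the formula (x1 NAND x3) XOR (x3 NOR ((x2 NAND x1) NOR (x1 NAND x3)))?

t1 = x1 NAND x3
t2 = x2 NAND x1
t3 = t2 NOR t1 = (x2 NAND x1) NOR (x1 NAND x3)
t4 = t1 NOR t3 = (x1 NAND x3) NOR ((x2 NAND x1) NOR (x1 NAND x3))
t5 = t1 XOR t4 = (x1 NAND x3) XOR ((x1 NAND x3) NOR ((x2 NAND x1) NOR (x1 NAND x3)))
At x1=0, x2=0, x3=0: circuit gives 1, formula gives 0.

No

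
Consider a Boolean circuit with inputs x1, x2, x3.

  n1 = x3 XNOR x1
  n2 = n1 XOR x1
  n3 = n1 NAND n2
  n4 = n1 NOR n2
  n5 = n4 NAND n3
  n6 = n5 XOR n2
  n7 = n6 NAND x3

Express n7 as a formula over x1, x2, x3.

((((x3 XNOR x1) NOR ((x3 XNOR x1) XOR x1)) NAND ((x3 XNOR x1) NAND ((x3 XNOR x1) XOR x1))) XOR ((x3 XNOR x1) XOR x1)) NAND x3

n1 = x3 XNOR x1
n2 = n1 XOR x1 = (x3 XNOR x1) XOR x1
n3 = n1 NAND n2 = (x3 XNOR x1) NAND ((x3 XNOR x1) XOR x1)
n4 = n1 NOR n2 = (x3 XNOR x1) NOR ((x3 XNOR x1) XOR x1)
n5 = n4 NAND n3 = ((x3 XNOR x1) NOR ((x3 XNOR x1) XOR x1)) NAND ((x3 XNOR x1) NAND ((x3 XNOR x1) XOR x1))
n6 = n5 XOR n2 = (((x3 XNOR x1) NOR ((x3 XNOR x1) XOR x1)) NAND ((x3 XNOR x1) NAND ((x3 XNOR x1) XOR x1))) XOR ((x3 XNOR x1) XOR x1)
n7 = n6 NAND x3 = ((((x3 XNOR x1) NOR ((x3 XNOR x1) XOR x1)) NAND ((x3 XNOR x1) NAND ((x3 XNOR x1) XOR x1))) XOR ((x3 XNOR x1) XOR x1)) NAND x3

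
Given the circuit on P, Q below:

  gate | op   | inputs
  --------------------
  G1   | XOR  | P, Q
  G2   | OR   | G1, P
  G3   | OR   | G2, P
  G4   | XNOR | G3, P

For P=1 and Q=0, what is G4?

G1 = 1 XOR 0 = 1
G2 = 1 OR 1 = 1
G3 = 1 OR 1 = 1
G4 = 1 XNOR 1 = 1

1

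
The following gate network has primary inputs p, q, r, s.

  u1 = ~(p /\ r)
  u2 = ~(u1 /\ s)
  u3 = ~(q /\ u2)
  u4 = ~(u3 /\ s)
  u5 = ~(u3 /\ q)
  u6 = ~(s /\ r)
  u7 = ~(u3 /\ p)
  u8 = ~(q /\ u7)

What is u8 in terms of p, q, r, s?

u1 = ~(p /\ r)
u2 = ~(u1 /\ s) = ~((~(p /\ r)) /\ s)
u3 = ~(q /\ u2) = ~(q /\ (~((~(p /\ r)) /\ s)))
u7 = ~(u3 /\ p) = ~((~(q /\ (~((~(p /\ r)) /\ s)))) /\ p)
u8 = ~(q /\ u7) = ~(q /\ (~((~(q /\ (~((~(p /\ r)) /\ s)))) /\ p)))

~(q /\ (~((~(q /\ (~((~(p /\ r)) /\ s)))) /\ p)))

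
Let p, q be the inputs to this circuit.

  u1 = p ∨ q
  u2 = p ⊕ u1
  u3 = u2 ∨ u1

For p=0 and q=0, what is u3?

u1 = 0 ∨ 0 = 0
u2 = 0 ⊕ 0 = 0
u3 = 0 ∨ 0 = 0

0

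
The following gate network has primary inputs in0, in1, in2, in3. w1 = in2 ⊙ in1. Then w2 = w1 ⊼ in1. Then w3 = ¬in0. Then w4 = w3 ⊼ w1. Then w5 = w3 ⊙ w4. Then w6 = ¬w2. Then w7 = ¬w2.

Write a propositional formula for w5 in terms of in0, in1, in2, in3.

¬in0 ⊙ (¬in0 ⊼ (in2 ⊙ in1))

w1 = in2 ⊙ in1
w3 = ¬in0
w4 = w3 ⊼ w1 = ¬in0 ⊼ (in2 ⊙ in1)
w5 = w3 ⊙ w4 = ¬in0 ⊙ (¬in0 ⊼ (in2 ⊙ in1))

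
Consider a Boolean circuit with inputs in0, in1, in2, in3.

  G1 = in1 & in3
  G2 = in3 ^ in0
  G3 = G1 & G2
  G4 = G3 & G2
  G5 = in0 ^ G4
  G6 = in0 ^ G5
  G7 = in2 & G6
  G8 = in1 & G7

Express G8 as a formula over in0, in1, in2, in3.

G1 = in1 & in3
G2 = in3 ^ in0
G3 = G1 & G2 = (in1 & in3) & (in3 ^ in0)
G4 = G3 & G2 = ((in1 & in3) & (in3 ^ in0)) & (in3 ^ in0)
G5 = in0 ^ G4 = in0 ^ (((in1 & in3) & (in3 ^ in0)) & (in3 ^ in0))
G6 = in0 ^ G5 = in0 ^ (in0 ^ (((in1 & in3) & (in3 ^ in0)) & (in3 ^ in0)))
G7 = in2 & G6 = in2 & (in0 ^ (in0 ^ (((in1 & in3) & (in3 ^ in0)) & (in3 ^ in0))))
G8 = in1 & G7 = in1 & (in2 & (in0 ^ (in0 ^ (((in1 & in3) & (in3 ^ in0)) & (in3 ^ in0)))))

in1 & (in2 & (in0 ^ (in0 ^ (((in1 & in3) & (in3 ^ in0)) & (in3 ^ in0)))))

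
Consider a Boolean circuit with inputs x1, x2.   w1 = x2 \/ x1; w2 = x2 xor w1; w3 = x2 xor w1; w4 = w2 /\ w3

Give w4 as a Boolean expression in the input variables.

(x2 xor (x2 \/ x1)) /\ (x2 xor (x2 \/ x1))

w1 = x2 \/ x1
w2 = x2 xor w1 = x2 xor (x2 \/ x1)
w3 = x2 xor w1 = x2 xor (x2 \/ x1)
w4 = w2 /\ w3 = (x2 xor (x2 \/ x1)) /\ (x2 xor (x2 \/ x1))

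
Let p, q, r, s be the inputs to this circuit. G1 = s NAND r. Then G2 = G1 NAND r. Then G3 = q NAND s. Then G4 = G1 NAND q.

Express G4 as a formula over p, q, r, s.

(s NAND r) NAND q

G1 = s NAND r
G4 = G1 NAND q = (s NAND r) NAND q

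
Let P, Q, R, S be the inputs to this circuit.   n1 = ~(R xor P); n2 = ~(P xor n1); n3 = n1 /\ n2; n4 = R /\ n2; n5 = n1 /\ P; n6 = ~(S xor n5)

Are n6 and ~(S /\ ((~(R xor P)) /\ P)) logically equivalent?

No

n1 = ~(R xor P)
n5 = n1 /\ P = (~(R xor P)) /\ P
n6 = ~(S xor n5) = ~(S xor ((~(R xor P)) /\ P))
At P=0, Q=0, R=0, S=1: circuit gives 0, formula gives 1.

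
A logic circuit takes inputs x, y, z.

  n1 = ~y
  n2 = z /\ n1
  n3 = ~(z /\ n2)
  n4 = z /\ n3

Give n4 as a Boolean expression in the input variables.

z /\ (~(z /\ (z /\ ~y)))

n1 = ~y
n2 = z /\ n1 = z /\ ~y
n3 = ~(z /\ n2) = ~(z /\ (z /\ ~y))
n4 = z /\ n3 = z /\ (~(z /\ (z /\ ~y)))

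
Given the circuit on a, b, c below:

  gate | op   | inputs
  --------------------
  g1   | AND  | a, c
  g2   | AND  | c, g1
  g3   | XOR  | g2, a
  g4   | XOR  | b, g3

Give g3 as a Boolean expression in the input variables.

g1 = a AND c
g2 = c AND g1 = c AND (a AND c)
g3 = g2 XOR a = (c AND (a AND c)) XOR a

(c AND (a AND c)) XOR a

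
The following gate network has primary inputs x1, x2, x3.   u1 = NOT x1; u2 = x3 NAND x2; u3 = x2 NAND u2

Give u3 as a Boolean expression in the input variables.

x2 NAND (x3 NAND x2)

u2 = x3 NAND x2
u3 = x2 NAND u2 = x2 NAND (x3 NAND x2)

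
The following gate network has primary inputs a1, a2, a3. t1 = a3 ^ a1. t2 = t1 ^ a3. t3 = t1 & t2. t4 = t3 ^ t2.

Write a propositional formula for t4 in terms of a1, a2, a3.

((a3 ^ a1) & ((a3 ^ a1) ^ a3)) ^ ((a3 ^ a1) ^ a3)

t1 = a3 ^ a1
t2 = t1 ^ a3 = (a3 ^ a1) ^ a3
t3 = t1 & t2 = (a3 ^ a1) & ((a3 ^ a1) ^ a3)
t4 = t3 ^ t2 = ((a3 ^ a1) & ((a3 ^ a1) ^ a3)) ^ ((a3 ^ a1) ^ a3)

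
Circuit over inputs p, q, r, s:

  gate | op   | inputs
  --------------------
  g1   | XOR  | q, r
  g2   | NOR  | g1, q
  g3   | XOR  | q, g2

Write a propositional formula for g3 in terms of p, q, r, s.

g1 = q XOR r
g2 = g1 NOR q = (q XOR r) NOR q
g3 = q XOR g2 = q XOR ((q XOR r) NOR q)

q XOR ((q XOR r) NOR q)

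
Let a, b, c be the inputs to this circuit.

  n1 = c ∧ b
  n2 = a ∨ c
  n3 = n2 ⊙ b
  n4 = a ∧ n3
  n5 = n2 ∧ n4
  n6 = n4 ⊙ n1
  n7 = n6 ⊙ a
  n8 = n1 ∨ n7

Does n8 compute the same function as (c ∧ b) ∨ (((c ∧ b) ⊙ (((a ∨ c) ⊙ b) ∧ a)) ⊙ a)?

n1 = c ∧ b
n2 = a ∨ c
n3 = n2 ⊙ b = (a ∨ c) ⊙ b
n4 = a ∧ n3 = a ∧ ((a ∨ c) ⊙ b)
n6 = n4 ⊙ n1 = (a ∧ ((a ∨ c) ⊙ b)) ⊙ (c ∧ b)
n7 = n6 ⊙ a = ((a ∧ ((a ∨ c) ⊙ b)) ⊙ (c ∧ b)) ⊙ a
n8 = n1 ∨ n7 = (c ∧ b) ∨ (((a ∧ ((a ∨ c) ⊙ b)) ⊙ (c ∧ b)) ⊙ a)
At a=0, b=0, c=0: circuit gives 0, formula gives 0.
At a=0, b=1, c=1: circuit gives 1, formula gives 1.
Agrees on all 8 inputs.

Yes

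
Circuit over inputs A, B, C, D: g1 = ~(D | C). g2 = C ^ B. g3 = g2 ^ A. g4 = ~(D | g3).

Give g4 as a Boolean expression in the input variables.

g2 = C ^ B
g3 = g2 ^ A = (C ^ B) ^ A
g4 = ~(D | g3) = ~(D | ((C ^ B) ^ A))

~(D | ((C ^ B) ^ A))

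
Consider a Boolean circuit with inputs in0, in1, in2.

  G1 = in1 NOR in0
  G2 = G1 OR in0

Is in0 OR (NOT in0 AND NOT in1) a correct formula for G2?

Yes

G1 = in1 NOR in0
G2 = G1 OR in0 = (in1 NOR in0) OR in0
At in0=0, in1=1, in2=0: circuit gives 0, formula gives 0.
At in0=0, in1=0, in2=0: circuit gives 1, formula gives 1.
Agrees on all 8 inputs.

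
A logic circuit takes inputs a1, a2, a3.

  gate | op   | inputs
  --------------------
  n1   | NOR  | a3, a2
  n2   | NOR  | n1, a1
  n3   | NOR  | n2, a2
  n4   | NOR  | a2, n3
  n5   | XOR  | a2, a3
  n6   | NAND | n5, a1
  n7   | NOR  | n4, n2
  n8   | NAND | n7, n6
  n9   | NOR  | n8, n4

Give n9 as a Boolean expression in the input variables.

n1 = a3 NOR a2
n2 = n1 NOR a1 = (a3 NOR a2) NOR a1
n3 = n2 NOR a2 = ((a3 NOR a2) NOR a1) NOR a2
n4 = a2 NOR n3 = a2 NOR (((a3 NOR a2) NOR a1) NOR a2)
n5 = a2 XOR a3
n6 = n5 NAND a1 = (a2 XOR a3) NAND a1
n7 = n4 NOR n2 = (a2 NOR (((a3 NOR a2) NOR a1) NOR a2)) NOR ((a3 NOR a2) NOR a1)
n8 = n7 NAND n6 = ((a2 NOR (((a3 NOR a2) NOR a1) NOR a2)) NOR ((a3 NOR a2) NOR a1)) NAND ((a2 XOR a3) NAND a1)
n9 = n8 NOR n4 = (((a2 NOR (((a3 NOR a2) NOR a1) NOR a2)) NOR ((a3 NOR a2) NOR a1)) NAND ((a2 XOR a3) NAND a1)) NOR (a2 NOR (((a3 NOR a2) NOR a1) NOR a2))

(((a2 NOR (((a3 NOR a2) NOR a1) NOR a2)) NOR ((a3 NOR a2) NOR a1)) NAND ((a2 XOR a3) NAND a1)) NOR (a2 NOR (((a3 NOR a2) NOR a1) NOR a2))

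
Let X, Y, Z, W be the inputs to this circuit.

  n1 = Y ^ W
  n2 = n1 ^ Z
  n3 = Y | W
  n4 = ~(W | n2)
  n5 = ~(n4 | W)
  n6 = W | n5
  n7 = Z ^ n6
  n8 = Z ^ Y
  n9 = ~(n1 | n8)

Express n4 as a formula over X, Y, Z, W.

~(W | ((Y ^ W) ^ Z))

n1 = Y ^ W
n2 = n1 ^ Z = (Y ^ W) ^ Z
n4 = ~(W | n2) = ~(W | ((Y ^ W) ^ Z))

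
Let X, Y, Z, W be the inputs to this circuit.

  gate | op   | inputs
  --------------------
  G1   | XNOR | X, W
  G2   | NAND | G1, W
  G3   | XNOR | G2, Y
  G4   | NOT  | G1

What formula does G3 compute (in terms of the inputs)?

G1 = X XNOR W
G2 = G1 NAND W = (X XNOR W) NAND W
G3 = G2 XNOR Y = ((X XNOR W) NAND W) XNOR Y

((X XNOR W) NAND W) XNOR Y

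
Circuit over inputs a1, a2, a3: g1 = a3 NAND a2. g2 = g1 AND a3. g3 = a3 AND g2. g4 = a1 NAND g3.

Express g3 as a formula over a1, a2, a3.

a3 AND ((a3 NAND a2) AND a3)

g1 = a3 NAND a2
g2 = g1 AND a3 = (a3 NAND a2) AND a3
g3 = a3 AND g2 = a3 AND ((a3 NAND a2) AND a3)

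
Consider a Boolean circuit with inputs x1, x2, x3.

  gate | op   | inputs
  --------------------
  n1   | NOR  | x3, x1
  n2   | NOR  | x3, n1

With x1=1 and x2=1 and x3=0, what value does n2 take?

n1 = 0 NOR 1 = 0
n2 = 0 NOR 0 = 1

1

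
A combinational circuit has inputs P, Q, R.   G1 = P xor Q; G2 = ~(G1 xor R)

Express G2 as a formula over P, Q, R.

~((P xor Q) xor R)

G1 = P xor Q
G2 = ~(G1 xor R) = ~((P xor Q) xor R)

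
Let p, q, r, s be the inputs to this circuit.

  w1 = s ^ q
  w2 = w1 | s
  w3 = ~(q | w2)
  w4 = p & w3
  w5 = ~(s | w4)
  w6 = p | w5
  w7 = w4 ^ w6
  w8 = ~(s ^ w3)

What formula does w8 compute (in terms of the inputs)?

w1 = s ^ q
w2 = w1 | s = (s ^ q) | s
w3 = ~(q | w2) = ~(q | ((s ^ q) | s))
w8 = ~(s ^ w3) = ~(s ^ (~(q | ((s ^ q) | s))))

~(s ^ (~(q | ((s ^ q) | s))))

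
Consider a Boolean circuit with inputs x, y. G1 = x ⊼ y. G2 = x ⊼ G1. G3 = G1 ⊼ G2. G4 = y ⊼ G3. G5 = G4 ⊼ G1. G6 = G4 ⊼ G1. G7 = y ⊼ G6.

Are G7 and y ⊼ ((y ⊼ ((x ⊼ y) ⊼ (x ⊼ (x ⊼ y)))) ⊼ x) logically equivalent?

G1 = x ⊼ y
G2 = x ⊼ G1 = x ⊼ (x ⊼ y)
G3 = G1 ⊼ G2 = (x ⊼ y) ⊼ (x ⊼ (x ⊼ y))
G4 = y ⊼ G3 = y ⊼ ((x ⊼ y) ⊼ (x ⊼ (x ⊼ y)))
G6 = G4 ⊼ G1 = (y ⊼ ((x ⊼ y) ⊼ (x ⊼ (x ⊼ y)))) ⊼ (x ⊼ y)
G7 = y ⊼ G6 = y ⊼ ((y ⊼ ((x ⊼ y) ⊼ (x ⊼ (x ⊼ y)))) ⊼ (x ⊼ y))
At x=0, y=1: circuit gives 1, formula gives 0.

No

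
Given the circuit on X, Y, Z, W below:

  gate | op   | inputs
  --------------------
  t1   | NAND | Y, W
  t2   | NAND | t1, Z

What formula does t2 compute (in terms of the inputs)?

(Y NAND W) NAND Z

t1 = Y NAND W
t2 = t1 NAND Z = (Y NAND W) NAND Z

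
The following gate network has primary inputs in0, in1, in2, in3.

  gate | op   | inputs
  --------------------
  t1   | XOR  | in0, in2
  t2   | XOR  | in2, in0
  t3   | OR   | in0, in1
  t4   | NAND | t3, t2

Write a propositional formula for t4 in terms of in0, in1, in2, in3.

(in0 OR in1) NAND (in2 XOR in0)

t2 = in2 XOR in0
t3 = in0 OR in1
t4 = t3 NAND t2 = (in0 OR in1) NAND (in2 XOR in0)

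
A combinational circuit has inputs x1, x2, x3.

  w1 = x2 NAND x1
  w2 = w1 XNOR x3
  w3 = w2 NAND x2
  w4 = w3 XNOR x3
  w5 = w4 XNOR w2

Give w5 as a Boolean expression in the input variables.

w1 = x2 NAND x1
w2 = w1 XNOR x3 = (x2 NAND x1) XNOR x3
w3 = w2 NAND x2 = ((x2 NAND x1) XNOR x3) NAND x2
w4 = w3 XNOR x3 = (((x2 NAND x1) XNOR x3) NAND x2) XNOR x3
w5 = w4 XNOR w2 = ((((x2 NAND x1) XNOR x3) NAND x2) XNOR x3) XNOR ((x2 NAND x1) XNOR x3)

((((x2 NAND x1) XNOR x3) NAND x2) XNOR x3) XNOR ((x2 NAND x1) XNOR x3)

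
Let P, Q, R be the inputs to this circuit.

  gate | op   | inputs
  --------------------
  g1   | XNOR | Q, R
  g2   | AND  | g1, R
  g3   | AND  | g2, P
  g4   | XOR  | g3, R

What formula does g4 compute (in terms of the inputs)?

g1 = Q XNOR R
g2 = g1 AND R = (Q XNOR R) AND R
g3 = g2 AND P = ((Q XNOR R) AND R) AND P
g4 = g3 XOR R = (((Q XNOR R) AND R) AND P) XOR R

(((Q XNOR R) AND R) AND P) XOR R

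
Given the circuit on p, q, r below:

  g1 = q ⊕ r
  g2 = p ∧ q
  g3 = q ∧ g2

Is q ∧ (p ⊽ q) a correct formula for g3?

No

g2 = p ∧ q
g3 = q ∧ g2 = q ∧ (p ∧ q)
At p=1, q=1, r=0: circuit gives 1, formula gives 0.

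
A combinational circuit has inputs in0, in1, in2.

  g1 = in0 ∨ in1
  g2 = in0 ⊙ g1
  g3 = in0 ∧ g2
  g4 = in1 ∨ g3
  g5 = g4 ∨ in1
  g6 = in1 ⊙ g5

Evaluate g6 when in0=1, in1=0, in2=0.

g1 = 1 ∨ 0 = 1
g2 = 1 ⊙ 1 = 1
g3 = 1 ∧ 1 = 1
g4 = 0 ∨ 1 = 1
g5 = 1 ∨ 0 = 1
g6 = 0 ⊙ 1 = 0

0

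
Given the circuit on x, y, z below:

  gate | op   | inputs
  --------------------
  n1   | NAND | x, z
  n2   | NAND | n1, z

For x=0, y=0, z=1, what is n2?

n1 = 0 NAND 1 = 1
n2 = 1 NAND 1 = 0

0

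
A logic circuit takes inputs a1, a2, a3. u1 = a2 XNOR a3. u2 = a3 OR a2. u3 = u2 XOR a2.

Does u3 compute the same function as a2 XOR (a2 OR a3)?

u2 = a3 OR a2
u3 = u2 XOR a2 = (a3 OR a2) XOR a2
At a1=0, a2=0, a3=0: circuit gives 0, formula gives 0.
At a1=0, a2=0, a3=1: circuit gives 1, formula gives 1.
Agrees on all 8 inputs.

Yes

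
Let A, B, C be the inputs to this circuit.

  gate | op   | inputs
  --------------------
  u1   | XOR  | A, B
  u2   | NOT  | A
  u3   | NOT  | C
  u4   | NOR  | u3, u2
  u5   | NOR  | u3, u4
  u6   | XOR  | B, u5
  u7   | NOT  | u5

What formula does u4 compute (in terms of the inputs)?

NOT C NOR NOT A

u2 = NOT A
u3 = NOT C
u4 = u3 NOR u2 = NOT C NOR NOT A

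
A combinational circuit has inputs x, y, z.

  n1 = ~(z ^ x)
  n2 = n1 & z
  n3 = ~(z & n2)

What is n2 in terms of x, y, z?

(~(z ^ x)) & z

n1 = ~(z ^ x)
n2 = n1 & z = (~(z ^ x)) & z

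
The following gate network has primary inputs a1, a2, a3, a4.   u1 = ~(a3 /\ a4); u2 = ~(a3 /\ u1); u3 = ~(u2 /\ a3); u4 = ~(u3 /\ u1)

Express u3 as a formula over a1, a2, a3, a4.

~((~(a3 /\ (~(a3 /\ a4)))) /\ a3)

u1 = ~(a3 /\ a4)
u2 = ~(a3 /\ u1) = ~(a3 /\ (~(a3 /\ a4)))
u3 = ~(u2 /\ a3) = ~((~(a3 /\ (~(a3 /\ a4)))) /\ a3)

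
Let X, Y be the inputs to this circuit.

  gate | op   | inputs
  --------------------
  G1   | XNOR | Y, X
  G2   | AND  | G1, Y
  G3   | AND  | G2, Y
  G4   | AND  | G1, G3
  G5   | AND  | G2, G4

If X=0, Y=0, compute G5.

G1 = 0 XNOR 0 = 1
G2 = 1 AND 0 = 0
G3 = 0 AND 0 = 0
G4 = 1 AND 0 = 0
G5 = 0 AND 0 = 0

0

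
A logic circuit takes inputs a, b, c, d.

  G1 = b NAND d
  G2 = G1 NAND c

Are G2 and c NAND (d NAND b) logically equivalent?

Yes

G1 = b NAND d
G2 = G1 NAND c = (b NAND d) NAND c
At a=0, b=0, c=1, d=0: circuit gives 0, formula gives 0.
At a=0, b=0, c=0, d=0: circuit gives 1, formula gives 1.
Agrees on all 16 inputs.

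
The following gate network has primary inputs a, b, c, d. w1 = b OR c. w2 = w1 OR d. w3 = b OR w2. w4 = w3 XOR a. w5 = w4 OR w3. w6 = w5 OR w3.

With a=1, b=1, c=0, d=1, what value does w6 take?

1

w1 = 1 OR 0 = 1
w2 = 1 OR 1 = 1
w3 = 1 OR 1 = 1
w4 = 1 XOR 1 = 0
w5 = 0 OR 1 = 1
w6 = 1 OR 1 = 1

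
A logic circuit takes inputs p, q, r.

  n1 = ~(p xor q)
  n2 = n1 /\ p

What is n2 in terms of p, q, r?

n1 = ~(p xor q)
n2 = n1 /\ p = (~(p xor q)) /\ p

(~(p xor q)) /\ p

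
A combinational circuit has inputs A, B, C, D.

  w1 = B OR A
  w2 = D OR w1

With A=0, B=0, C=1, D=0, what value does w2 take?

w1 = 0 OR 0 = 0
w2 = 0 OR 0 = 0

0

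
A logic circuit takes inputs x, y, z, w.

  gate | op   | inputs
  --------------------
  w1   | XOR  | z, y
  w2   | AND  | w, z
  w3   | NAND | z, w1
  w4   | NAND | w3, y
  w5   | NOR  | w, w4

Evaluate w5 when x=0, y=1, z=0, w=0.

1

w1 = 0 XOR 1 = 1
w3 = 0 NAND 1 = 1
w4 = 1 NAND 1 = 0
w5 = 0 NOR 0 = 1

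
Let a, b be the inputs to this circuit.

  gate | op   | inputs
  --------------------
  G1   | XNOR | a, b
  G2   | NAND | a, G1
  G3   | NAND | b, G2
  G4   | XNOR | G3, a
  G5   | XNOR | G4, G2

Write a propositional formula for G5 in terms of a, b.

((b NAND (a NAND (a XNOR b))) XNOR a) XNOR (a NAND (a XNOR b))

G1 = a XNOR b
G2 = a NAND G1 = a NAND (a XNOR b)
G3 = b NAND G2 = b NAND (a NAND (a XNOR b))
G4 = G3 XNOR a = (b NAND (a NAND (a XNOR b))) XNOR a
G5 = G4 XNOR G2 = ((b NAND (a NAND (a XNOR b))) XNOR a) XNOR (a NAND (a XNOR b))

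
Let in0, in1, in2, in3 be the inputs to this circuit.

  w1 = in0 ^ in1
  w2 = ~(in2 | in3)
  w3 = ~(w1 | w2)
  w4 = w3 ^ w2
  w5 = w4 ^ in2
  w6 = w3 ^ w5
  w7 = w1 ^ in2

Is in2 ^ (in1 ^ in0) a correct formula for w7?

w1 = in0 ^ in1
w7 = w1 ^ in2 = (in0 ^ in1) ^ in2
At in0=0, in1=0, in2=0, in3=0: circuit gives 0, formula gives 0.
At in0=0, in1=0, in2=1, in3=0: circuit gives 1, formula gives 1.
Agrees on all 16 inputs.

Yes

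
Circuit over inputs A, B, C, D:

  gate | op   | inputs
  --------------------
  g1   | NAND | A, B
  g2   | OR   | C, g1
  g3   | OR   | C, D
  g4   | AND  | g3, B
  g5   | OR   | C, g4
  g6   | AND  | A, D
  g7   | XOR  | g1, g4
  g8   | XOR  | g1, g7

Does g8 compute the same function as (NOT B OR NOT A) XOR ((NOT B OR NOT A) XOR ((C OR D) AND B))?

Yes

g1 = A NAND B
g3 = C OR D
g4 = g3 AND B = (C OR D) AND B
g7 = g1 XOR g4 = (A NAND B) XOR ((C OR D) AND B)
g8 = g1 XOR g7 = (A NAND B) XOR ((A NAND B) XOR ((C OR D) AND B))
At A=0, B=0, C=0, D=0: circuit gives 0, formula gives 0.
At A=0, B=1, C=0, D=1: circuit gives 1, formula gives 1.
Agrees on all 16 inputs.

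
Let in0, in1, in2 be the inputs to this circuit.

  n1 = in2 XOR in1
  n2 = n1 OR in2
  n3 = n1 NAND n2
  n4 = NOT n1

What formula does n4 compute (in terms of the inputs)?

n1 = in2 XOR in1
n4 = NOT n1 = NOT (in2 XOR in1)

NOT (in2 XOR in1)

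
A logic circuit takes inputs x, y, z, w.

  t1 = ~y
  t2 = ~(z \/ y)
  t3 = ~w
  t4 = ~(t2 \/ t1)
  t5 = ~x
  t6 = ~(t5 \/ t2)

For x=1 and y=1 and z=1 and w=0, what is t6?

t2 = ~(1 \/ 1) = 0
t5 = ~1 = 0
t6 = ~(0 \/ 0) = 1

1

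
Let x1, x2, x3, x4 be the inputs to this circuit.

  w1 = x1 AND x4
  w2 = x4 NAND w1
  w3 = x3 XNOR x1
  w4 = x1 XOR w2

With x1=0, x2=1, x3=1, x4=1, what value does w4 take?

w1 = 0 AND 1 = 0
w2 = 1 NAND 0 = 1
w4 = 0 XOR 1 = 1

1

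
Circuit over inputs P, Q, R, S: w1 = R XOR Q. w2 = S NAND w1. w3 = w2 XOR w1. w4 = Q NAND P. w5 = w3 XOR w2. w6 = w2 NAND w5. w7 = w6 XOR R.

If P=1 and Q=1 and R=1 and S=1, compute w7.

w1 = 1 XOR 1 = 0
w2 = 1 NAND 0 = 1
w3 = 1 XOR 0 = 1
w5 = 1 XOR 1 = 0
w6 = 1 NAND 0 = 1
w7 = 1 XOR 1 = 0

0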